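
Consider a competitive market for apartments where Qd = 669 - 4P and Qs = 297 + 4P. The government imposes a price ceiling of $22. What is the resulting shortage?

Shortage = 196

Equilibrium price would be P* = 46.5, so the ceiling at 22 binds.
At P = 22: Qd = 669 − 4(22) = 581, Qs = 297 + 4(22) = 385.
Shortage = 581 − 385 = 196.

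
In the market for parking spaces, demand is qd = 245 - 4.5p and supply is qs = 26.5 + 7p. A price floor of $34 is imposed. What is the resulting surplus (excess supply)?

Equilibrium price would be p* = 19, so the floor at 34 binds.
At p = 34: qd = 92, qs = 264.5.
Surplus = 264.5 − 92 = 172.5.

Surplus = 172.5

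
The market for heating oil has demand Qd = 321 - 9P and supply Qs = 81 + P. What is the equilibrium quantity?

Set Qd = Qs: 321 - 9P = 81 + P.
240 = 10P, so P* = 24.
Q* = 321 − 9(24) = 105.

Q* = 105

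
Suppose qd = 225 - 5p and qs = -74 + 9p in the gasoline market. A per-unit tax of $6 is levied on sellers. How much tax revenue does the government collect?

Tax revenue = 4155/7

Pre-tax equilibrium: p* = 299/14, q* = 1655/14.
Tax on sellers shifts supply to qs = -74 + 9(p − 6) = -128 + 9p.
225 - 5p = -128 + 9p gives buyer price pb = 353/14; sellers receive ps = 353/14 − 6 = 269/14.
New quantity: q = 225 − 5(353/14) = 1385/14.
Revenue = 6 × 1385/14 = 4155/7.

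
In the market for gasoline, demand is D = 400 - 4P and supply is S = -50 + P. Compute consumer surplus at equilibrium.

Equilibrium: 400 - 4P = -50 + P gives P* = 90, Q* = 40.
Demand choke price (D = 0): P = 100.
CS = ½(100 − 90)(40) = 200.

Consumer surplus = 200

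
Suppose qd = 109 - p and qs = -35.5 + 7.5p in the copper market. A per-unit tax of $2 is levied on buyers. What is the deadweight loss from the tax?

Pre-tax equilibrium: p* = 17, q* = 92.
Tax on buyers shifts demand to qd = 109 − 1(p + 2) = 107 - p.
107 - p = -35.5 + 7.5p gives seller price ps = 285/17; buyers pay pb = 285/17 + 2 = 319/17.
New quantity: q = 109 − 1(319/17) = 1534/17.
DWL = ½ × 2 × (92 − 1534/17) = 30/17.

Deadweight loss = 30/17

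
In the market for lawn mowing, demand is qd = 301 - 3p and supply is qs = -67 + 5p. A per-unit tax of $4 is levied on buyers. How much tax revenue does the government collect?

Tax revenue = 622

Pre-tax equilibrium: p* = 46, q* = 163.
Tax on buyers shifts demand to qd = 301 − 3(p + 4) = 289 - 3p.
289 - 3p = -67 + 5p gives seller price ps = 44.5; buyers pay pb = 44.5 + 4 = 48.5.
New quantity: q = 301 − 3(48.5) = 155.5.
Revenue = 4 × 155.5 = 622.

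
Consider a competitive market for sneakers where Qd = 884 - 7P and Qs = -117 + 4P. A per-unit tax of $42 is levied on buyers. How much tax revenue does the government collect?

Tax revenue = 64722/11

Pre-tax equilibrium: P* = 91, Q* = 247.
Tax on buyers shifts demand to Qd = 884 − 7(P + 42) = 590 - 7P.
590 - 7P = -117 + 4P gives seller price Ps = 707/11; buyers pay Pb = 707/11 + 42 = 1169/11.
New quantity: Q = 884 − 7(1169/11) = 1541/11.
Revenue = 42 × 1541/11 = 64722/11.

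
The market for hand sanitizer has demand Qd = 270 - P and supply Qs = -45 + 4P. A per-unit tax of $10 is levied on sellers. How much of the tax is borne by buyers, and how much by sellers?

Pre-tax equilibrium: P* = 63, Q* = 207.
Tax on sellers shifts supply to Qs = -45 + 4(P − 10) = -85 + 4P.
270 - P = -85 + 4P gives buyer price Pb = 71; sellers receive Ps = 71 − 10 = 61.
New quantity: Q = 270 − 1(71) = 199.
Buyer burden = 71 − 63 = 8; seller burden = 63 − 61 = 2.

Buyers bear $8, sellers bear $2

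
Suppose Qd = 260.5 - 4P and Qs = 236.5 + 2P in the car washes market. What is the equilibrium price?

P* = 4

Set Qd = Qs: 260.5 - 4P = 236.5 + 2P.
24 = 6P, so P* = 4.
Q* = 260.5 − 4(4) = 244.5.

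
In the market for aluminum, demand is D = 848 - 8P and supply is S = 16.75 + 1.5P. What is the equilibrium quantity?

Set D = S: 848 - 8P = 16.75 + 1.5P.
831.25 = 9.5P, so P* = 87.5.
Q* = 848 − 8(87.5) = 148.

Q* = 148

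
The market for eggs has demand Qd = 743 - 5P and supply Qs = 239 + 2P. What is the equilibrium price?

Set Qd = Qs: 743 - 5P = 239 + 2P.
504 = 7P, so P* = 72.
Q* = 743 − 5(72) = 383.

P* = 72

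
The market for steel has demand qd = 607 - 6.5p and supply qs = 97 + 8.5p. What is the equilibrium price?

Set qd = qs: 607 - 6.5p = 97 + 8.5p.
510 = 15p, so p* = 34.
q* = 607 − 6.5(34) = 386.

p* = 34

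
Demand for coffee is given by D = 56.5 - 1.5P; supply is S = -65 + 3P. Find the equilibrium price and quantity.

P* = 27, Q* = 16

Set D = S: 56.5 - 1.5P = -65 + 3P.
121.5 = 4.5P, so P* = 27.
Q* = 56.5 − 1.5(27) = 16.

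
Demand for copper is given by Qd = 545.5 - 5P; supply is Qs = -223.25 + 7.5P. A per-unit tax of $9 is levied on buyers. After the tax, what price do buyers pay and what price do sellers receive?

Pre-tax equilibrium: P* = 61.5, Q* = 238.
Tax on buyers shifts demand to Qd = 545.5 − 5(P + 9) = 500.5 - 5P.
500.5 - 5P = -223.25 + 7.5P gives seller price Ps = 57.9; buyers pay Pb = 57.9 + 9 = 66.9.
New quantity: Q = 545.5 − 5(66.9) = 211.

Buyers pay $66.9, sellers receive $57.9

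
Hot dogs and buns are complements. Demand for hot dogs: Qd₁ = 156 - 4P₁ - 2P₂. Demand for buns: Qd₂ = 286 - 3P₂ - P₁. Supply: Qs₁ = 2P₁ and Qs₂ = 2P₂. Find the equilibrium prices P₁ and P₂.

Market 1: 156 - 4P₁ - 2P₂ = 2P₁ → 6P₁ + 2P₂ = 156.
Market 2: 5P₂ + P₁ = 286.
Eliminating P₂: 5×(1) − 2×(2) gives 28P₁ = 208, so P₁ = 52/7.
Back-substitute into (2): P₂ = (286 − 1×52/7) / 5 = 390/7.

P₁ = 52/7, P₂ = 390/7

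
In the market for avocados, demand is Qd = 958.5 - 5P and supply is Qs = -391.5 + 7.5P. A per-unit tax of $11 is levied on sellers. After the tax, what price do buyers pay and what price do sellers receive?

Pre-tax equilibrium: P* = 108, Q* = 418.5.
Tax on sellers shifts supply to Qs = -391.5 + 7.5(P − 11) = -474 + 7.5P.
958.5 - 5P = -474 + 7.5P gives buyer price Pb = 114.6; sellers receive Ps = 114.6 − 11 = 103.6.
New quantity: Q = 958.5 − 5(114.6) = 385.5.

Buyers pay $114.6, sellers receive $103.6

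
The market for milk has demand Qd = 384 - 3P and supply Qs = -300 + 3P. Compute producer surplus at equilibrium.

Equilibrium: 384 - 3P = -300 + 3P gives P* = 114, Q* = 42.
Supply starts at P = 100 (where Qs = 0).
PS = ½(114 − 100)(42) = 294.

Producer surplus = 294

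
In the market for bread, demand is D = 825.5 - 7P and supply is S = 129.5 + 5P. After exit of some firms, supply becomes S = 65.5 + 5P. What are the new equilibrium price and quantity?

Original equilibrium: P* = 58, Q* = 419.5.
New equilibrium: 825.5 - 7P = 65.5 + 5P, so 760 = 12P and P' = 190/3; Q' = 825.5 − 7(190/3) = 2293/6.

P' = 190/3, Q' = 2293/6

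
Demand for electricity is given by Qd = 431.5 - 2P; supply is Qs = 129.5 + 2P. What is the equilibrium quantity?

Q* = 280.5

Set Qd = Qs: 431.5 - 2P = 129.5 + 2P.
302 = 4P, so P* = 75.5.
Q* = 431.5 − 2(75.5) = 280.5.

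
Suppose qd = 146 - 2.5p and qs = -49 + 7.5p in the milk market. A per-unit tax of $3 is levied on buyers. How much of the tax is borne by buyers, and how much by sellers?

Buyers bear $2.25, sellers bear $0.75

Pre-tax equilibrium: p* = 19.5, q* = 97.25.
Tax on buyers shifts demand to qd = 146 − 2.5(p + 3) = 138.5 - 2.5p.
138.5 - 2.5p = -49 + 7.5p gives seller price ps = 18.75; buyers pay pb = 18.75 + 3 = 21.75.
New quantity: q = 146 − 2.5(21.75) = 91.625.
Buyer burden = 21.75 − 19.5 = 2.25; seller burden = 19.5 − 18.75 = 0.75.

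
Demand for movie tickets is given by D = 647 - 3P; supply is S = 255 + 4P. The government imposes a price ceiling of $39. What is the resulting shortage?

Equilibrium price would be P* = 56, so the ceiling at 39 binds.
At P = 39: D = 647 − 3(39) = 530, S = 255 + 4(39) = 411.
Shortage = 530 − 411 = 119.

Shortage = 119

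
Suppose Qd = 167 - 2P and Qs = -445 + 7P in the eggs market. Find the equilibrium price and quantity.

P* = 68, Q* = 31

Set Qd = Qs: 167 - 2P = -445 + 7P.
612 = 9P, so P* = 68.
Q* = 167 − 2(68) = 31.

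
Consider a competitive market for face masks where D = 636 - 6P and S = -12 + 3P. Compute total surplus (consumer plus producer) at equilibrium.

Equilibrium: 636 - 6P = -12 + 3P gives P* = 72, Q* = 204.
Demand choke price: P = 106; supply starts at P = 4.
CS = ½(106 − 72)(204) = 3468; PS = ½(72 − 4)(204) = 6936.

Total surplus = 10404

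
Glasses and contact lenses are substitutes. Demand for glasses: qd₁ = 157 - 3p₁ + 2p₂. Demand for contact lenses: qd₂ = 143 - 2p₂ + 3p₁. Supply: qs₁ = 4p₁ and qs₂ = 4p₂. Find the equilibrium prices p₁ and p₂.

Market 1: 157 - 3p₁ + 2p₂ = 4p₁ → 7p₁ - 2p₂ = 157.
Market 2: 6p₂ - 3p₁ = 143.
Eliminating p₂: 6×(1) + 2×(2) gives 36p₁ = 1228, so p₁ = 307/9.
Back-substitute into (2): p₂ = (143 + 3×307/9) / 6 = 368/9.

p₁ = 307/9, p₂ = 368/9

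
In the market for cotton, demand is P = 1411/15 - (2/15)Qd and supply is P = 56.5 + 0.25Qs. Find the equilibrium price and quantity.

P* = 81, Q* = 98

Set the two price expressions equal: 1411/15 - (2/15)Q = 56.5 + 0.25Q.
1127/30 = (23/60)Q, so Q* = 98.
P* = 1411/15 − (2/15)(98) = 81.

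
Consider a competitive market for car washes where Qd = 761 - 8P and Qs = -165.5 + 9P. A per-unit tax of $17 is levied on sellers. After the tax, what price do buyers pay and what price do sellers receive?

Buyers pay $63.5, sellers receive $46.5

Pre-tax equilibrium: P* = 54.5, Q* = 325.
Tax on sellers shifts supply to Qs = -165.5 + 9(P − 17) = -318.5 + 9P.
761 - 8P = -318.5 + 9P gives buyer price Pb = 63.5; sellers receive Ps = 63.5 − 17 = 46.5.
New quantity: Q = 761 − 8(63.5) = 253.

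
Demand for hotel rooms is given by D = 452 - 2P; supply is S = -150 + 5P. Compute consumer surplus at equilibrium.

Equilibrium: 452 - 2P = -150 + 5P gives P* = 86, Q* = 280.
Demand choke price (D = 0): P = 226.
CS = ½(226 − 86)(280) = 19600.

Consumer surplus = 19600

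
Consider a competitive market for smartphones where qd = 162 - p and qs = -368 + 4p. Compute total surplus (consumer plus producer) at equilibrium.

Equilibrium: 162 - p = -368 + 4p gives p* = 106, q* = 56.
Demand choke price: p = 162; supply starts at p = 92.
CS = ½(162 − 106)(56) = 1568; PS = ½(106 − 92)(56) = 392.

Total surplus = 1960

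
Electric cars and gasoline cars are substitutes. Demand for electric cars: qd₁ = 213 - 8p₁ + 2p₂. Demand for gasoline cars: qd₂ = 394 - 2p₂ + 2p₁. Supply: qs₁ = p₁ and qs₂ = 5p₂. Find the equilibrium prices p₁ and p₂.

p₁ = 2279/59, p₂ = 3972/59

Market 1: 213 - 8p₁ + 2p₂ = p₁ → 9p₁ - 2p₂ = 213.
Market 2: 7p₂ - 2p₁ = 394.
Eliminating p₂: 7×(1) + 2×(2) gives 59p₁ = 2279, so p₁ = 2279/59.
Back-substitute into (2): p₂ = (394 + 2×2279/59) / 7 = 3972/59.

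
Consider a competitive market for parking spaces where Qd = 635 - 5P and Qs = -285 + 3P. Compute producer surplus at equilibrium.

Equilibrium: 635 - 5P = -285 + 3P gives P* = 115, Q* = 60.
Supply starts at P = 95 (where Qs = 0).
PS = ½(115 − 95)(60) = 600.

Producer surplus = 600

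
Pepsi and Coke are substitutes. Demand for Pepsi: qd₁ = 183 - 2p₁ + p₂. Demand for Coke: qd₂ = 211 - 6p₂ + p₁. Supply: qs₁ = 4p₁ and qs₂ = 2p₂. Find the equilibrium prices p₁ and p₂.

Market 1: 183 - 2p₁ + p₂ = 4p₁ → 6p₁ - p₂ = 183.
Market 2: 8p₂ - p₁ = 211.
Eliminating p₂: 8×(1) + 1×(2) gives 47p₁ = 1675, so p₁ = 1675/47.
Back-substitute into (2): p₂ = (211 + 1×1675/47) / 8 = 1449/47.

p₁ = 1675/47, p₂ = 1449/47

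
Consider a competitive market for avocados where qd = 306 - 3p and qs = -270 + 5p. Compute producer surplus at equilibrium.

Equilibrium: 306 - 3p = -270 + 5p gives p* = 72, q* = 90.
Supply starts at p = 54 (where qs = 0).
PS = ½(72 − 54)(90) = 810.

Producer surplus = 810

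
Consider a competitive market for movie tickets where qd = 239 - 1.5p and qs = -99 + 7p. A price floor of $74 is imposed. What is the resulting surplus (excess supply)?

Equilibrium price would be p* = 676/17, so the floor at 74 binds.
At p = 74: qd = 128, qs = 419.
Surplus = 419 − 128 = 291.

Surplus = 291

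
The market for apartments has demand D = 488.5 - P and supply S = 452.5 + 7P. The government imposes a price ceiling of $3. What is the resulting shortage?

Equilibrium price would be P* = 4.5, so the ceiling at 3 binds.
At P = 3: D = 488.5 − 1(3) = 485.5, S = 452.5 + 7(3) = 473.5.
Shortage = 485.5 − 473.5 = 12.

Shortage = 12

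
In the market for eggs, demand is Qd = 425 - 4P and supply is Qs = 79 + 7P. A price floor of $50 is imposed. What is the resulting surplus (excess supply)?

Surplus = 204

Equilibrium price would be P* = 346/11, so the floor at 50 binds.
At P = 50: Qd = 225, Qs = 429.
Surplus = 429 − 225 = 204.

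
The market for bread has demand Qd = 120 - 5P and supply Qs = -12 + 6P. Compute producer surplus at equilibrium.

Equilibrium: 120 - 5P = -12 + 6P gives P* = 12, Q* = 60.
Supply starts at P = 2 (where Qs = 0).
PS = ½(12 − 2)(60) = 300.

Producer surplus = 300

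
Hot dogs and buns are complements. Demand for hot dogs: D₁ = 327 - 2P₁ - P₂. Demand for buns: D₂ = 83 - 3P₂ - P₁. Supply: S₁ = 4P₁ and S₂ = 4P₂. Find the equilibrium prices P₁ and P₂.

Market 1: 327 - 2P₁ - P₂ = 4P₁ → 6P₁ + P₂ = 327.
Market 2: 7P₂ + P₁ = 83.
Eliminating P₂: 7×(1) − 1×(2) gives 41P₁ = 2206, so P₁ = 2206/41.
Back-substitute into (2): P₂ = (83 − 1×2206/41) / 7 = 171/41.

P₁ = 2206/41, P₂ = 171/41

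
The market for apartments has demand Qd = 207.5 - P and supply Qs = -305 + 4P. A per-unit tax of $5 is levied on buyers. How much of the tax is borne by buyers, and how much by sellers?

Pre-tax equilibrium: P* = 102.5, Q* = 105.
Tax on buyers shifts demand to Qd = 207.5 − 1(P + 5) = 202.5 - P.
202.5 - P = -305 + 4P gives seller price Ps = 101.5; buyers pay Pb = 101.5 + 5 = 106.5.
New quantity: Q = 207.5 − 1(106.5) = 101.
Buyer burden = 106.5 − 102.5 = 4; seller burden = 102.5 − 101.5 = 1.

Buyers bear $4, sellers bear $1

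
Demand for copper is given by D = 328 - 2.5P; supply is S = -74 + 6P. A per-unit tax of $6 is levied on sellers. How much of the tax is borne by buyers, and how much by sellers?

Pre-tax equilibrium: P* = 804/17, Q* = 3566/17.
Tax on sellers shifts supply to S = -74 + 6(P − 6) = -110 + 6P.
328 - 2.5P = -110 + 6P gives buyer price Pb = 876/17; sellers receive Ps = 876/17 − 6 = 774/17.
New quantity: Q = 328 − 2.5(876/17) = 3386/17.
Buyer burden = 876/17 − 804/17 = 72/17; seller burden = 804/17 − 774/17 = 30/17.

Buyers bear 72/17, sellers bear 30/17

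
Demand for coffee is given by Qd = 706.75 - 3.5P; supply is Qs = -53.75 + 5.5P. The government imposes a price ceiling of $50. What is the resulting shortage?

Equilibrium price would be P* = 84.5, so the ceiling at 50 binds.
At P = 50: Qd = 706.75 − 3.5(50) = 531.75, Qs = -53.75 + 5.5(50) = 221.25.
Shortage = 531.75 − 221.25 = 310.5.

Shortage = 310.5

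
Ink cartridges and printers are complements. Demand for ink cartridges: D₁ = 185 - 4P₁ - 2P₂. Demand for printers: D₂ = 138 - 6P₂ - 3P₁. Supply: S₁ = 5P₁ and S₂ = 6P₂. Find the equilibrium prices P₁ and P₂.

Market 1: 185 - 4P₁ - 2P₂ = 5P₁ → 9P₁ + 2P₂ = 185.
Market 2: 12P₂ + 3P₁ = 138.
Eliminating P₂: 12×(1) − 2×(2) gives 102P₁ = 1944, so P₁ = 324/17.
Back-substitute into (2): P₂ = (138 − 3×324/17) / 12 = 229/34.

P₁ = 324/17, P₂ = 229/34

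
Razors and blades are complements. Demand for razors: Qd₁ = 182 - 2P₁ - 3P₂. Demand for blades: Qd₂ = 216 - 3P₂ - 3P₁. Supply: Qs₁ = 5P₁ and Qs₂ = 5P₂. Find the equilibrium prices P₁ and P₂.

Market 1: 182 - 2P₁ - 3P₂ = 5P₁ → 7P₁ + 3P₂ = 182.
Market 2: 8P₂ + 3P₁ = 216.
Eliminating P₂: 8×(1) − 3×(2) gives 47P₁ = 808, so P₁ = 808/47.
Back-substitute into (2): P₂ = (216 − 3×808/47) / 8 = 966/47.

P₁ = 808/47, P₂ = 966/47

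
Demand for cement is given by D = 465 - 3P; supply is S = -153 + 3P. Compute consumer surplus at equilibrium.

Equilibrium: 465 - 3P = -153 + 3P gives P* = 103, Q* = 156.
Demand choke price (D = 0): P = 155.
CS = ½(155 − 103)(156) = 4056.

Consumer surplus = 4056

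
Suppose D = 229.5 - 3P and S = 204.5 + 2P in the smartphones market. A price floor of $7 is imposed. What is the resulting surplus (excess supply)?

Equilibrium price would be P* = 5, so the floor at 7 binds.
At P = 7: D = 208.5, S = 218.5.
Surplus = 218.5 − 208.5 = 10.

Surplus = 10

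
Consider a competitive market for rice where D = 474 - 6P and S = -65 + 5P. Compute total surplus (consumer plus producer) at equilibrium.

Total surplus = 5940

Equilibrium: 474 - 6P = -65 + 5P gives P* = 49, Q* = 180.
Demand choke price: P = 79; supply starts at P = 13.
CS = ½(79 − 49)(180) = 2700; PS = ½(49 − 13)(180) = 3240.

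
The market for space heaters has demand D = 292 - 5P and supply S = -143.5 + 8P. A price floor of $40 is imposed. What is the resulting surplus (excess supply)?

Surplus = 84.5

Equilibrium price would be P* = 33.5, so the floor at 40 binds.
At P = 40: D = 92, S = 176.5.
Surplus = 176.5 − 92 = 84.5.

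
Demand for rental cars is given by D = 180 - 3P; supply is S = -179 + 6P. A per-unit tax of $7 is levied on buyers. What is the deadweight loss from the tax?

Deadweight loss = 49

Pre-tax equilibrium: P* = 359/9, Q* = 181/3.
Tax on buyers shifts demand to D = 180 − 3(P + 7) = 159 - 3P.
159 - 3P = -179 + 6P gives seller price Ps = 338/9; buyers pay Pb = 338/9 + 7 = 401/9.
New quantity: Q = 180 − 3(401/9) = 139/3.
DWL = ½ × 7 × (181/3 − 139/3) = 49.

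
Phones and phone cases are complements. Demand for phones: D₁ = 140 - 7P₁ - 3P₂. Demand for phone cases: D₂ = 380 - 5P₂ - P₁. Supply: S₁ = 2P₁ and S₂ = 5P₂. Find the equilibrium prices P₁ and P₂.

Market 1: 140 - 7P₁ - 3P₂ = 2P₁ → 9P₁ + 3P₂ = 140.
Market 2: 10P₂ + P₁ = 380.
Eliminating P₂: 10×(1) − 3×(2) gives 87P₁ = 260, so P₁ = 260/87.
Back-substitute into (2): P₂ = (380 − 1×260/87) / 10 = 3280/87.

P₁ = 260/87, P₂ = 3280/87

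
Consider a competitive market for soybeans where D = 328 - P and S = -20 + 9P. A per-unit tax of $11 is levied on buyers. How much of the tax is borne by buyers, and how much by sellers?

Pre-tax equilibrium: P* = 34.8, Q* = 293.2.
Tax on buyers shifts demand to D = 328 − 1(P + 11) = 317 - P.
317 - P = -20 + 9P gives seller price Ps = 33.7; buyers pay Pb = 33.7 + 11 = 44.7.
New quantity: Q = 328 − 1(44.7) = 283.3.
Buyer burden = 44.7 − 34.8 = 9.9; seller burden = 34.8 − 33.7 = 1.1.

Buyers bear $9.9, sellers bear $1.1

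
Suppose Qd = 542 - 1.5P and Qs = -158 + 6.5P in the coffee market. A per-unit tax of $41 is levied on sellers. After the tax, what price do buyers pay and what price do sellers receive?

Buyers pay $120.8125, sellers receive $79.8125

Pre-tax equilibrium: P* = 87.5, Q* = 410.75.
Tax on sellers shifts supply to Qs = -158 + 6.5(P − 41) = -424.5 + 6.5P.
542 - 1.5P = -424.5 + 6.5P gives buyer price Pb = 120.8125; sellers receive Ps = 120.8125 − 41 = 79.8125.
New quantity: Q = 542 − 1.5(120.8125) = 360.78125.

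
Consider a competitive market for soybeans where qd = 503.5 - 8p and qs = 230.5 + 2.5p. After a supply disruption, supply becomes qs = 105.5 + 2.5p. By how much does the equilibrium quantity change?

Δq = -2000/21

Original equilibrium: p* = 26, q* = 295.5.
New equilibrium: 503.5 - 8p = 105.5 + 2.5p, so 398 = 10.5p and p' = 796/21; q' = 503.5 − 8(796/21) = 8411/42.
Change in quantity: 8411/42 − 295.5 = -2000/21.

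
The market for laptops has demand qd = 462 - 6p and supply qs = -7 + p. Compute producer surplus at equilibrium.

Equilibrium: 462 - 6p = -7 + p gives p* = 67, q* = 60.
Supply starts at p = 7 (where qs = 0).
PS = ½(67 − 7)(60) = 1800.

Producer surplus = 1800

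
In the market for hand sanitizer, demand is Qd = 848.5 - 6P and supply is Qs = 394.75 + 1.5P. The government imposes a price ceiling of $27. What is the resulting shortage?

Equilibrium price would be P* = 60.5, so the ceiling at 27 binds.
At P = 27: Qd = 848.5 − 6(27) = 686.5, Qs = 394.75 + 1.5(27) = 435.25.
Shortage = 686.5 − 435.25 = 251.25.

Shortage = 251.25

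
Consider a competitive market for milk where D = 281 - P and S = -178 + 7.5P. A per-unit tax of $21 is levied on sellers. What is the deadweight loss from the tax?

Deadweight loss = 6615/34

Pre-tax equilibrium: P* = 54, Q* = 227.
Tax on sellers shifts supply to S = -178 + 7.5(P − 21) = -335.5 + 7.5P.
281 - P = -335.5 + 7.5P gives buyer price Pb = 1233/17; sellers receive Ps = 1233/17 − 21 = 876/17.
New quantity: Q = 281 − 1(1233/17) = 3544/17.
DWL = ½ × 21 × (227 − 3544/17) = 6615/34.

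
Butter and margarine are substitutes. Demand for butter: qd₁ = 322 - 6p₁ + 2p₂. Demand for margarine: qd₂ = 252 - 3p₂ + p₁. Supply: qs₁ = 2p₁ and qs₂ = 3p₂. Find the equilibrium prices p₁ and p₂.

Market 1: 322 - 6p₁ + 2p₂ = 2p₁ → 8p₁ - 2p₂ = 322.
Market 2: 6p₂ - p₁ = 252.
Eliminating p₂: 6×(1) + 2×(2) gives 46p₁ = 2436, so p₁ = 1218/23.
Back-substitute into (2): p₂ = (252 + 1×1218/23) / 6 = 1169/23.

p₁ = 1218/23, p₂ = 1169/23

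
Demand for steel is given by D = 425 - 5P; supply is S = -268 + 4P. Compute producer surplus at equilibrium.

Producer surplus = 200

Equilibrium: 425 - 5P = -268 + 4P gives P* = 77, Q* = 40.
Supply starts at P = 67 (where S = 0).
PS = ½(77 − 67)(40) = 200.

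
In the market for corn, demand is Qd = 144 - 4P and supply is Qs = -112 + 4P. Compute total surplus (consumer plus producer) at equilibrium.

Total surplus = 64

Equilibrium: 144 - 4P = -112 + 4P gives P* = 32, Q* = 16.
Demand choke price: P = 36; supply starts at P = 28.
CS = ½(36 − 32)(16) = 32; PS = ½(32 − 28)(16) = 32.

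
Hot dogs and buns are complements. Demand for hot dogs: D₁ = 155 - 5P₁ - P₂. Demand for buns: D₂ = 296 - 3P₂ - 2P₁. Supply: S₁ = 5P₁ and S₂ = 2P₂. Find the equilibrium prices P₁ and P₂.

P₁ = 479/48, P₂ = 1325/24

Market 1: 155 - 5P₁ - P₂ = 5P₁ → 10P₁ + P₂ = 155.
Market 2: 5P₂ + 2P₁ = 296.
Eliminating P₂: 5×(1) − 1×(2) gives 48P₁ = 479, so P₁ = 479/48.
Back-substitute into (2): P₂ = (296 − 2×479/48) / 5 = 1325/24.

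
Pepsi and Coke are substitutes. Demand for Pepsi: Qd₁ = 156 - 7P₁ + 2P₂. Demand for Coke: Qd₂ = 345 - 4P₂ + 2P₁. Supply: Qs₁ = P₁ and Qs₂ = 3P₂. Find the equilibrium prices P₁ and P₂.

P₁ = 891/26, P₂ = 768/13

Market 1: 156 - 7P₁ + 2P₂ = P₁ → 8P₁ - 2P₂ = 156.
Market 2: 7P₂ - 2P₁ = 345.
Eliminating P₂: 7×(1) + 2×(2) gives 52P₁ = 1782, so P₁ = 891/26.
Back-substitute into (2): P₂ = (345 + 2×891/26) / 7 = 768/13.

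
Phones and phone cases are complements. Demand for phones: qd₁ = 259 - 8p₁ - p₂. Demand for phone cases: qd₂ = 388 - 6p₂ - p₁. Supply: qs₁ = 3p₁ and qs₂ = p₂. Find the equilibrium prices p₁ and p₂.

Market 1: 259 - 8p₁ - p₂ = 3p₁ → 11p₁ + p₂ = 259.
Market 2: 7p₂ + p₁ = 388.
Eliminating p₂: 7×(1) − 1×(2) gives 76p₁ = 1425, so p₁ = 18.75.
Back-substitute into (2): p₂ = (388 − 1×18.75) / 7 = 52.75.

p₁ = 18.75, p₂ = 52.75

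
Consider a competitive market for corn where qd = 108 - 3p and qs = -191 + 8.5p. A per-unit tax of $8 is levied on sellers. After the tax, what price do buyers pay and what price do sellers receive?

Buyers pay 734/23, sellers receive 550/23

Pre-tax equilibrium: p* = 26, q* = 30.
Tax on sellers shifts supply to qs = -191 + 8.5(p − 8) = -259 + 8.5p.
108 - 3p = -259 + 8.5p gives buyer price pb = 734/23; sellers receive ps = 734/23 − 8 = 550/23.
New quantity: q = 108 − 3(734/23) = 282/23.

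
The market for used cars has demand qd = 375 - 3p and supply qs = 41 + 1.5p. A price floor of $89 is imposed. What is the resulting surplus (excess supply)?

Surplus = 66.5

Equilibrium price would be p* = 668/9, so the floor at 89 binds.
At p = 89: qd = 108, qs = 174.5.
Surplus = 174.5 − 108 = 66.5.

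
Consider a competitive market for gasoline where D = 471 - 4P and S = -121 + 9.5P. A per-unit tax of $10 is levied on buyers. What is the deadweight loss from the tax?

Deadweight loss = 3800/27

Pre-tax equilibrium: P* = 1184/27, Q* = 7981/27.
Tax on buyers shifts demand to D = 471 − 4(P + 10) = 431 - 4P.
431 - 4P = -121 + 9.5P gives seller price Ps = 368/9; buyers pay Pb = 368/9 + 10 = 458/9.
New quantity: Q = 471 − 4(458/9) = 2407/9.
DWL = ½ × 10 × (7981/27 − 2407/9) = 3800/27.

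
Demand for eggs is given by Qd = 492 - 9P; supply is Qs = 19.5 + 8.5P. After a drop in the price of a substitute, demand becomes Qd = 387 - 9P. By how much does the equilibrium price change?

Original equilibrium: P* = 27, Q* = 249.
New equilibrium: 387 - 9P = 19.5 + 8.5P, so 367.5 = 17.5P and P' = 21; Q' = 387 − 9(21) = 198.
Change in price: 21 − 27 = -6.

ΔP = -6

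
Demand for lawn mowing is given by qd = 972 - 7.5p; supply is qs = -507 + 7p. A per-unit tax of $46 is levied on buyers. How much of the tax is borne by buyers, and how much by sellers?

Pre-tax equilibrium: p* = 102, q* = 207.
Tax on buyers shifts demand to qd = 972 − 7.5(p + 46) = 627 - 7.5p.
627 - 7.5p = -507 + 7p gives seller price ps = 2268/29; buyers pay pb = 2268/29 + 46 = 3602/29.
New quantity: q = 972 − 7.5(3602/29) = 1173/29.
Buyer burden = 3602/29 − 102 = 644/29; seller burden = 102 − 2268/29 = 690/29.

Buyers bear 644/29, sellers bear 690/29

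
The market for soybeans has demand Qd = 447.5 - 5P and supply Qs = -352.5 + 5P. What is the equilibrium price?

P* = 80

Set Qd = Qs: 447.5 - 5P = -352.5 + 5P.
800 = 10P, so P* = 80.
Q* = 447.5 − 5(80) = 47.5.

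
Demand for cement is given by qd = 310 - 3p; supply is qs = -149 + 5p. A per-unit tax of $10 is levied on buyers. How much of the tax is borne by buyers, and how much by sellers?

Buyers bear $6.25, sellers bear $3.75

Pre-tax equilibrium: p* = 57.375, q* = 137.875.
Tax on buyers shifts demand to qd = 310 − 3(p + 10) = 280 - 3p.
280 - 3p = -149 + 5p gives seller price ps = 53.625; buyers pay pb = 53.625 + 10 = 63.625.
New quantity: q = 310 − 3(63.625) = 119.125.
Buyer burden = 63.625 − 57.375 = 6.25; seller burden = 57.375 − 53.625 = 3.75.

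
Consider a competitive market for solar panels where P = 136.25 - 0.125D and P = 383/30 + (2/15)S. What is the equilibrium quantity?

Q* = 478

Set the two price expressions equal: 136.25 - 0.125Q = 383/30 + (2/15)Q.
7409/60 = (31/120)Q, so Q* = 478.
P* = 136.25 − (0.125)(478) = 76.5.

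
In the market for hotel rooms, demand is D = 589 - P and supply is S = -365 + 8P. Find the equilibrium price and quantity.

Set D = S: 589 - P = -365 + 8P.
954 = 9P, so P* = 106.
Q* = 589 − 1(106) = 483.

P* = 106, Q* = 483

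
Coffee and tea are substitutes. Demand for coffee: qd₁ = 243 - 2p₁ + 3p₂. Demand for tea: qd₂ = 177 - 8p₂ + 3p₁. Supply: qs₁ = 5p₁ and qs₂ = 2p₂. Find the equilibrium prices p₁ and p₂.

p₁ = 2961/61, p₂ = 1968/61

Market 1: 243 - 2p₁ + 3p₂ = 5p₁ → 7p₁ - 3p₂ = 243.
Market 2: 10p₂ - 3p₁ = 177.
Eliminating p₂: 10×(1) + 3×(2) gives 61p₁ = 2961, so p₁ = 2961/61.
Back-substitute into (2): p₂ = (177 + 3×2961/61) / 10 = 1968/61.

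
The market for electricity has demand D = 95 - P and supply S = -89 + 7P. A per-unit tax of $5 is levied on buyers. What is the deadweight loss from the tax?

Pre-tax equilibrium: P* = 23, Q* = 72.
Tax on buyers shifts demand to D = 95 − 1(P + 5) = 90 - P.
90 - P = -89 + 7P gives seller price Ps = 22.375; buyers pay Pb = 22.375 + 5 = 27.375.
New quantity: Q = 95 − 1(27.375) = 67.625.
DWL = ½ × 5 × (72 − 67.625) = 10.9375.

Deadweight loss = 10.9375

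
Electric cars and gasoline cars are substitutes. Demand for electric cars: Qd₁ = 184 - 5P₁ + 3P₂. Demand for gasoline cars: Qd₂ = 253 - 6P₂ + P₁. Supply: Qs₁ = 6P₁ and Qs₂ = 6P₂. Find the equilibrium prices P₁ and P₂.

Market 1: 184 - 5P₁ + 3P₂ = 6P₁ → 11P₁ - 3P₂ = 184.
Market 2: 12P₂ - P₁ = 253.
Eliminating P₂: 12×(1) + 3×(2) gives 129P₁ = 2967, so P₁ = 23.
Back-substitute into (2): P₂ = (253 + 1×23) / 12 = 23.

P₁ = 23, P₂ = 23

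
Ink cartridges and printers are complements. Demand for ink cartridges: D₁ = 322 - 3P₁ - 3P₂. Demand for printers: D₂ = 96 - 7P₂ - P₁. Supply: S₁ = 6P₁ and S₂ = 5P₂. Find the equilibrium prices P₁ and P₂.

P₁ = 1192/35, P₂ = 542/105

Market 1: 322 - 3P₁ - 3P₂ = 6P₁ → 9P₁ + 3P₂ = 322.
Market 2: 12P₂ + P₁ = 96.
Eliminating P₂: 12×(1) − 3×(2) gives 105P₁ = 3576, so P₁ = 1192/35.
Back-substitute into (2): P₂ = (96 − 1×1192/35) / 12 = 542/105.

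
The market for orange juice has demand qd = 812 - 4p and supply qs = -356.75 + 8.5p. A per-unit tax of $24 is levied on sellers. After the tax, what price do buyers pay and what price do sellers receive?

Buyers pay $109.82, sellers receive $85.82

Pre-tax equilibrium: p* = 93.5, q* = 438.
Tax on sellers shifts supply to qs = -356.75 + 8.5(p − 24) = -560.75 + 8.5p.
812 - 4p = -560.75 + 8.5p gives buyer price pb = 109.82; sellers receive ps = 109.82 − 24 = 85.82.
New quantity: q = 812 − 4(109.82) = 372.72.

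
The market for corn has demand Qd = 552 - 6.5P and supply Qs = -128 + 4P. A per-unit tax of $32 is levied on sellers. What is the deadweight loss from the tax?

Deadweight loss = 26624/21

Pre-tax equilibrium: P* = 1360/21, Q* = 2752/21.
Tax on sellers shifts supply to Qs = -128 + 4(P − 32) = -256 + 4P.
552 - 6.5P = -256 + 4P gives buyer price Pb = 1616/21; sellers receive Ps = 1616/21 − 32 = 944/21.
New quantity: Q = 552 − 6.5(1616/21) = 1088/21.
DWL = ½ × 32 × (2752/21 − 1088/21) = 26624/21.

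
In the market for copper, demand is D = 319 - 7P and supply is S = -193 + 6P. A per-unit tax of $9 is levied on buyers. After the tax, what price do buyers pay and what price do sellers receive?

Pre-tax equilibrium: P* = 512/13, Q* = 563/13.
Tax on buyers shifts demand to D = 319 − 7(P + 9) = 256 - 7P.
256 - 7P = -193 + 6P gives seller price Ps = 449/13; buyers pay Pb = 449/13 + 9 = 566/13.
New quantity: Q = 319 − 7(566/13) = 185/13.

Buyers pay 566/13, sellers receive 449/13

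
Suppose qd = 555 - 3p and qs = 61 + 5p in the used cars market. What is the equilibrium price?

p* = 61.75

Set qd = qs: 555 - 3p = 61 + 5p.
494 = 8p, so p* = 61.75.
q* = 555 − 3(61.75) = 369.75.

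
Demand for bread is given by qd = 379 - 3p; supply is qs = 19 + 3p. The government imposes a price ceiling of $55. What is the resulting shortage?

Shortage = 30

Equilibrium price would be p* = 60, so the ceiling at 55 binds.
At p = 55: qd = 379 − 3(55) = 214, qs = 19 + 3(55) = 184.
Shortage = 214 − 184 = 30.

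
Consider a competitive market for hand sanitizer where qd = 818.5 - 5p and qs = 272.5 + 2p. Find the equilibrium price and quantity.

Set qd = qs: 818.5 - 5p = 272.5 + 2p.
546 = 7p, so p* = 78.
q* = 818.5 − 5(78) = 428.5.

p* = 78, q* = 428.5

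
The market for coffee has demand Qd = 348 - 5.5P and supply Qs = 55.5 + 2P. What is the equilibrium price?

Set Qd = Qs: 348 - 5.5P = 55.5 + 2P.
292.5 = 7.5P, so P* = 39.
Q* = 348 − 5.5(39) = 133.5.

P* = 39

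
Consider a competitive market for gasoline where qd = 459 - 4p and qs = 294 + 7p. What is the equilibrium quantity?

q* = 399

Set qd = qs: 459 - 4p = 294 + 7p.
165 = 11p, so p* = 15.
q* = 459 − 4(15) = 399.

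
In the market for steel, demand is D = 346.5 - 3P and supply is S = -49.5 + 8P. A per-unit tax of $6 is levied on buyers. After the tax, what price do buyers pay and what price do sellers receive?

Buyers pay 444/11, sellers receive 378/11

Pre-tax equilibrium: P* = 36, Q* = 238.5.
Tax on buyers shifts demand to D = 346.5 − 3(P + 6) = 328.5 - 3P.
328.5 - 3P = -49.5 + 8P gives seller price Ps = 378/11; buyers pay Pb = 378/11 + 6 = 444/11.
New quantity: Q = 346.5 − 3(444/11) = 4959/22.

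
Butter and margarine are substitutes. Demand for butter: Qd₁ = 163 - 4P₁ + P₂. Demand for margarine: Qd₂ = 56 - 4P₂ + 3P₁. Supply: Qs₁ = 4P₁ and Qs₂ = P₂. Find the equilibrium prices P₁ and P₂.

Market 1: 163 - 4P₁ + P₂ = 4P₁ → 8P₁ - P₂ = 163.
Market 2: 5P₂ - 3P₁ = 56.
Eliminating P₂: 5×(1) + 1×(2) gives 37P₁ = 871, so P₁ = 871/37.
Back-substitute into (2): P₂ = (56 + 3×871/37) / 5 = 937/37.

P₁ = 871/37, P₂ = 937/37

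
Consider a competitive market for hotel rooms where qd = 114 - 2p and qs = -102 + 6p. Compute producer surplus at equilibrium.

Producer surplus = 300

Equilibrium: 114 - 2p = -102 + 6p gives p* = 27, q* = 60.
Supply starts at p = 17 (where qs = 0).
PS = ½(27 − 17)(60) = 300.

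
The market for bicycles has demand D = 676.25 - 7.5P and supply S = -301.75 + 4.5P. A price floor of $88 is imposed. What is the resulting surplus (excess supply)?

Surplus = 78

Equilibrium price would be P* = 81.5, so the floor at 88 binds.
At P = 88: D = 16.25, S = 94.25.
Surplus = 94.25 − 16.25 = 78.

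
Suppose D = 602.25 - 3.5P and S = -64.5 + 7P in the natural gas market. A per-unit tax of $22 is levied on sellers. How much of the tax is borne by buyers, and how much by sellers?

Pre-tax equilibrium: P* = 63.5, Q* = 380.
Tax on sellers shifts supply to S = -64.5 + 7(P − 22) = -218.5 + 7P.
602.25 - 3.5P = -218.5 + 7P gives buyer price Pb = 469/6; sellers receive Ps = 469/6 − 22 = 337/6.
New quantity: Q = 602.25 − 3.5(469/6) = 986/3.
Buyer burden = 469/6 − 63.5 = 44/3; seller burden = 63.5 − 337/6 = 22/3.

Buyers bear 44/3, sellers bear 22/3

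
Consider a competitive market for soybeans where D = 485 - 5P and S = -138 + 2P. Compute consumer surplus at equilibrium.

Equilibrium: 485 - 5P = -138 + 2P gives P* = 89, Q* = 40.
Demand choke price (D = 0): P = 97.
CS = ½(97 − 89)(40) = 160.

Consumer surplus = 160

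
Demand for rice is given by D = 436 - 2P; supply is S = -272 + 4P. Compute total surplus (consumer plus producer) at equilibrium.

Total surplus = 15000

Equilibrium: 436 - 2P = -272 + 4P gives P* = 118, Q* = 200.
Demand choke price: P = 218; supply starts at P = 68.
CS = ½(218 − 118)(200) = 10000; PS = ½(118 − 68)(200) = 5000.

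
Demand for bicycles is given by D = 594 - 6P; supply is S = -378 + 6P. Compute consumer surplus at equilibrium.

Consumer surplus = 972

Equilibrium: 594 - 6P = -378 + 6P gives P* = 81, Q* = 108.
Demand choke price (D = 0): P = 99.
CS = ½(99 − 81)(108) = 972.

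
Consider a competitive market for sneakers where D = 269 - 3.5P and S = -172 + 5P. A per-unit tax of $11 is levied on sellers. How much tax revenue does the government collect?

Tax revenue = 12111/17

Pre-tax equilibrium: P* = 882/17, Q* = 1486/17.
Tax on sellers shifts supply to S = -172 + 5(P − 11) = -227 + 5P.
269 - 3.5P = -227 + 5P gives buyer price Pb = 992/17; sellers receive Ps = 992/17 − 11 = 805/17.
New quantity: Q = 269 − 3.5(992/17) = 1101/17.
Revenue = 11 × 1101/17 = 12111/17.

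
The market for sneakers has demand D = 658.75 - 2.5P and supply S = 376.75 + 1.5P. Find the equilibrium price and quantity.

P* = 70.5, Q* = 482.5

Set D = S: 658.75 - 2.5P = 376.75 + 1.5P.
282 = 4P, so P* = 70.5.
Q* = 658.75 − 2.5(70.5) = 482.5.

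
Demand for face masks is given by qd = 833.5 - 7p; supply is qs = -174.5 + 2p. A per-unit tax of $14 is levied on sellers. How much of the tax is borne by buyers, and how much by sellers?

Buyers bear 28/9, sellers bear 98/9

Pre-tax equilibrium: p* = 112, q* = 49.5.
Tax on sellers shifts supply to qs = -174.5 + 2(p − 14) = -202.5 + 2p.
833.5 - 7p = -202.5 + 2p gives buyer price pb = 1036/9; sellers receive ps = 1036/9 − 14 = 910/9.
New quantity: q = 833.5 − 7(1036/9) = 499/18.
Buyer burden = 1036/9 − 112 = 28/9; seller burden = 112 − 910/9 = 98/9.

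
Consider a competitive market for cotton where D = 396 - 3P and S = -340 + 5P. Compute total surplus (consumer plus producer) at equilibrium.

Total surplus = 3840

Equilibrium: 396 - 3P = -340 + 5P gives P* = 92, Q* = 120.
Demand choke price: P = 132; supply starts at P = 68.
CS = ½(132 − 92)(120) = 2400; PS = ½(92 − 68)(120) = 1440.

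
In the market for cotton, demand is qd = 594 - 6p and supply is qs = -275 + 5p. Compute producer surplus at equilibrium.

Equilibrium: 594 - 6p = -275 + 5p gives p* = 79, q* = 120.
Supply starts at p = 55 (where qs = 0).
PS = ½(79 − 55)(120) = 1440.

Producer surplus = 1440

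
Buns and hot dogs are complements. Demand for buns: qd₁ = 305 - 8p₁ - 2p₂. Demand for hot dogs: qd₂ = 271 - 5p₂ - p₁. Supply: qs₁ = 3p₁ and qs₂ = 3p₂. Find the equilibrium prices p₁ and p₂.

Market 1: 305 - 8p₁ - 2p₂ = 3p₁ → 11p₁ + 2p₂ = 305.
Market 2: 8p₂ + p₁ = 271.
Eliminating p₂: 8×(1) − 2×(2) gives 86p₁ = 1898, so p₁ = 949/43.
Back-substitute into (2): p₂ = (271 − 1×949/43) / 8 = 1338/43.

p₁ = 949/43, p₂ = 1338/43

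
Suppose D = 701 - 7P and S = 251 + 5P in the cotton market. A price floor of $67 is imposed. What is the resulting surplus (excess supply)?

Surplus = 354

Equilibrium price would be P* = 37.5, so the floor at 67 binds.
At P = 67: D = 232, S = 586.
Surplus = 586 − 232 = 354.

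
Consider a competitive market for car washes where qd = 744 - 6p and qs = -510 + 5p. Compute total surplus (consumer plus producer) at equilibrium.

Equilibrium: 744 - 6p = -510 + 5p gives p* = 114, q* = 60.
Demand choke price: p = 124; supply starts at p = 102.
CS = ½(124 − 114)(60) = 300; PS = ½(114 − 102)(60) = 360.

Total surplus = 660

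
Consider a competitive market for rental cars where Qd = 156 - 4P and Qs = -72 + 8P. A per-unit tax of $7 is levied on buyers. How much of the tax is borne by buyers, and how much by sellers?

Pre-tax equilibrium: P* = 19, Q* = 80.
Tax on buyers shifts demand to Qd = 156 − 4(P + 7) = 128 - 4P.
128 - 4P = -72 + 8P gives seller price Ps = 50/3; buyers pay Pb = 50/3 + 7 = 71/3.
New quantity: Q = 156 − 4(71/3) = 184/3.
Buyer burden = 71/3 − 19 = 14/3; seller burden = 19 − 50/3 = 7/3.

Buyers bear 14/3, sellers bear 7/3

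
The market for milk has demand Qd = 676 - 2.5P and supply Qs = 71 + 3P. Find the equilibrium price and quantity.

Set Qd = Qs: 676 - 2.5P = 71 + 3P.
605 = 5.5P, so P* = 110.
Q* = 676 − 2.5(110) = 401.

P* = 110, Q* = 401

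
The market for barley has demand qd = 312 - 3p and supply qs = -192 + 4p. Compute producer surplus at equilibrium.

Producer surplus = 1152

Equilibrium: 312 - 3p = -192 + 4p gives p* = 72, q* = 96.
Supply starts at p = 48 (where qs = 0).
PS = ½(72 − 48)(96) = 1152.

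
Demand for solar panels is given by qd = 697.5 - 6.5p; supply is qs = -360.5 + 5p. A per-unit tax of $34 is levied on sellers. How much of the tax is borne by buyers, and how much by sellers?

Buyers bear 340/23, sellers bear 442/23

Pre-tax equilibrium: p* = 92, q* = 99.5.
Tax on sellers shifts supply to qs = -360.5 + 5(p − 34) = -530.5 + 5p.
697.5 - 6.5p = -530.5 + 5p gives buyer price pb = 2456/23; sellers receive ps = 2456/23 − 34 = 1674/23.
New quantity: q = 697.5 − 6.5(2456/23) = 157/46.
Buyer burden = 2456/23 − 92 = 340/23; seller burden = 92 − 1674/23 = 442/23.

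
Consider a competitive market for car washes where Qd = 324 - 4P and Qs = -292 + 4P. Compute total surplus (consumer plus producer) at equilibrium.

Equilibrium: 324 - 4P = -292 + 4P gives P* = 77, Q* = 16.
Demand choke price: P = 81; supply starts at P = 73.
CS = ½(81 − 77)(16) = 32; PS = ½(77 − 73)(16) = 32.

Total surplus = 64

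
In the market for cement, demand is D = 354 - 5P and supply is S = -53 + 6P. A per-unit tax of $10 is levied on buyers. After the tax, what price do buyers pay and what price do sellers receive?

Pre-tax equilibrium: P* = 37, Q* = 169.
Tax on buyers shifts demand to D = 354 − 5(P + 10) = 304 - 5P.
304 - 5P = -53 + 6P gives seller price Ps = 357/11; buyers pay Pb = 357/11 + 10 = 467/11.
New quantity: Q = 354 − 5(467/11) = 1559/11.

Buyers pay 467/11, sellers receive 357/11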